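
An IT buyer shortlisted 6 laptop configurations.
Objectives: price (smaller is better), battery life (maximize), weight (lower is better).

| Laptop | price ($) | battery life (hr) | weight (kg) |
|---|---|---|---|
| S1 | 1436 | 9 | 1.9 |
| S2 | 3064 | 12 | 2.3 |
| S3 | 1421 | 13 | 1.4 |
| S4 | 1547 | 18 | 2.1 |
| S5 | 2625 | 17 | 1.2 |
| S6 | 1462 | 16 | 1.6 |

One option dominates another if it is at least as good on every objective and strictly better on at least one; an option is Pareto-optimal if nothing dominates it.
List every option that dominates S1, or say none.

S3: price 1421≤1436, battery life 13≥9, weight 1.4≤1.9 — dominates S1.
Others (S2, S4, S5, S6) are each worse than S1 on at least one objective.

S3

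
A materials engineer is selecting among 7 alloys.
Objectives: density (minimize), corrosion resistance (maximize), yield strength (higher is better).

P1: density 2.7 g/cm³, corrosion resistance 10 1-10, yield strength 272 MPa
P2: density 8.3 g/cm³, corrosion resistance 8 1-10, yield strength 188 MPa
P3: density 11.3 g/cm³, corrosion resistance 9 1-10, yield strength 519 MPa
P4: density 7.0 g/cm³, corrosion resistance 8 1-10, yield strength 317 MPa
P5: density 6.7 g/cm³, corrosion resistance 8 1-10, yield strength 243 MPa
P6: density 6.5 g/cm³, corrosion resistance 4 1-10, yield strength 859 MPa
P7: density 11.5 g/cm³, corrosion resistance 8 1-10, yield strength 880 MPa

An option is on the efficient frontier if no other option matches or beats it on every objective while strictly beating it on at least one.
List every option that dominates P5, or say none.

P1

P1: density 2.7≤6.7, corrosion resistance 10≥8, yield strength 272≥243 — dominates P5.
Others (P2, P3, P4, P6, P7) are each worse than P5 on at least one objective.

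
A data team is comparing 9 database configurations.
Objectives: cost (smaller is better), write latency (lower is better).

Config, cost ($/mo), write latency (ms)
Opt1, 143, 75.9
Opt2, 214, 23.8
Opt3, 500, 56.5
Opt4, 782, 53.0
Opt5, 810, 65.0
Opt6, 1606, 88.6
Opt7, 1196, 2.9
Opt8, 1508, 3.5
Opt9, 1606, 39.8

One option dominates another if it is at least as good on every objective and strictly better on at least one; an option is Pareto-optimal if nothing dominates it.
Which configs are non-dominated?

Opt1: not dominated (best cost).
Opt2: not dominated.
Opt3: dominated by Opt2 (cost 214≤500, write latency 23.8≤56.5).
Opt4: dominated by Opt2 (cost 214≤782, write latency 23.8≤53.0).
Opt5: dominated by Opt2 (cost 214≤810, write latency 23.8≤65.0).
Opt6: dominated by Opt1 (cost 143≤1606, write latency 75.9≤88.6).
Opt7: not dominated (best write latency).
Opt8: dominated by Opt7 (cost 1196≤1508, write latency 2.9≤3.5).
Opt9: dominated by Opt2 (cost 214≤1606, write latency 23.8≤39.8).

Opt1, Opt2, Opt7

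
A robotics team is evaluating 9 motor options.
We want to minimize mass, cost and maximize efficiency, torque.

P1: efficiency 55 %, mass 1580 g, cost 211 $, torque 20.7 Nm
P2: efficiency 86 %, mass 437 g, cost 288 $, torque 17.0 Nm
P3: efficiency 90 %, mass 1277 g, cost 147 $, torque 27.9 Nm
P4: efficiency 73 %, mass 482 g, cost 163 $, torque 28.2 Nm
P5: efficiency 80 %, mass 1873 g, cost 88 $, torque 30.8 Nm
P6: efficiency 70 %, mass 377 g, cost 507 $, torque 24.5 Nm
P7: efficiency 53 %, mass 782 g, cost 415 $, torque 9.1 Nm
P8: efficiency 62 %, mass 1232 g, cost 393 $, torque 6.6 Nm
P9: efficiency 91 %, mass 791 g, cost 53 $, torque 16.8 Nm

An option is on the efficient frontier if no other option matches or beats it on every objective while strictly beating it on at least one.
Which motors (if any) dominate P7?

P2: efficiency 86≥53, mass 437≤782, cost 288≤415, torque 17.0≥9.1 — dominates P7.
P4: efficiency 73≥53, mass 482≤782, cost 163≤415, torque 28.2≥9.1 — dominates P7.
Others (P1, P3, P5, P6, P8, P9) are each worse than P7 on at least one objective.

P2, P4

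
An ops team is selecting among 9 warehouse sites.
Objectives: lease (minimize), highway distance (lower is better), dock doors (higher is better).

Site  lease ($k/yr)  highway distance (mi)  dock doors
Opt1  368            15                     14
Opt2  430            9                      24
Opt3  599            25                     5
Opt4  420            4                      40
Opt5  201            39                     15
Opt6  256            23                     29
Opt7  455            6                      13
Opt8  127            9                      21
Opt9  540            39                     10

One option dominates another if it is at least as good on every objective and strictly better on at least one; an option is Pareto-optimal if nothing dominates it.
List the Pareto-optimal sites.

Opt4, Opt6, Opt8

Opt1: dominated by Opt8 (lease 127≤368, highway distance 9≤15, dock doors 21≥14).
Opt2: dominated by Opt4 (lease 420≤430, highway distance 4≤9, dock doors 40≥24).
Opt3: dominated by Opt1 (lease 368≤599, highway distance 15≤25, dock doors 14≥5).
Opt4: not dominated (best highway distance).
Opt5: dominated by Opt8 (lease 127≤201, highway distance 9≤39, dock doors 21≥15).
Opt6: not dominated.
Opt7: dominated by Opt4 (lease 420≤455, highway distance 4≤6, dock doors 40≥13).
Opt8: not dominated (best lease).
Opt9: dominated by Opt1 (lease 368≤540, highway distance 15≤39, dock doors 14≥10).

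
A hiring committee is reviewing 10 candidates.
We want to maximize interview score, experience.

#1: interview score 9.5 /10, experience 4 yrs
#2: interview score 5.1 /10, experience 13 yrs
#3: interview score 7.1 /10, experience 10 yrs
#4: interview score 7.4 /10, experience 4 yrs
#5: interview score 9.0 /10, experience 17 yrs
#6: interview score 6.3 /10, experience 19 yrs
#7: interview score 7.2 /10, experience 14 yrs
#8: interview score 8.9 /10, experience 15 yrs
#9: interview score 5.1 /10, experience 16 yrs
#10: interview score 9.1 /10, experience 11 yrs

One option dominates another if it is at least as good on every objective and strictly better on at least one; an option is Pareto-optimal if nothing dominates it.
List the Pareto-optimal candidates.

#1, #5, #6, #10

#1: not dominated (best interview score).
#2: dominated by #5 (interview score 9.0≥5.1, experience 17≥13).
#3: dominated by #5 (interview score 9.0≥7.1, experience 17≥10).
#4: dominated by #1 (interview score 9.5≥7.4, experience 4≥4).
#5: not dominated.
#6: not dominated (best experience).
#7: dominated by #5 (interview score 9.0≥7.2, experience 17≥14).
#8: dominated by #5 (interview score 9.0≥8.9, experience 17≥15).
#9: dominated by #5 (interview score 9.0≥5.1, experience 17≥16).
#10: not dominated.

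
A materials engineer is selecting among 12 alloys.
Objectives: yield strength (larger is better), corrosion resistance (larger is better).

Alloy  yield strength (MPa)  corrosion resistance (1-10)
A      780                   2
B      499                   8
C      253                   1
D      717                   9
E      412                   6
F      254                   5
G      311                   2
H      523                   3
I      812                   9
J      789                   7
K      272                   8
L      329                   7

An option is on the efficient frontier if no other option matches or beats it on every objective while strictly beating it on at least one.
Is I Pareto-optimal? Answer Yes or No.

Yes

A: worse on yield strength (780 vs 812).
B: worse on yield strength (499 vs 812).
C: worse on yield strength (253 vs 812).
D: worse on yield strength (717 vs 812).
E: worse on yield strength (412 vs 812).
F: worse on yield strength (254 vs 812).
G: worse on yield strength (311 vs 812).
H: worse on yield strength (523 vs 812).
J: worse on yield strength (789 vs 812).
K: worse on yield strength (272 vs 812).
L: worse on yield strength (329 vs 812).
No option is at least as good as I on every objective and strictly better on one.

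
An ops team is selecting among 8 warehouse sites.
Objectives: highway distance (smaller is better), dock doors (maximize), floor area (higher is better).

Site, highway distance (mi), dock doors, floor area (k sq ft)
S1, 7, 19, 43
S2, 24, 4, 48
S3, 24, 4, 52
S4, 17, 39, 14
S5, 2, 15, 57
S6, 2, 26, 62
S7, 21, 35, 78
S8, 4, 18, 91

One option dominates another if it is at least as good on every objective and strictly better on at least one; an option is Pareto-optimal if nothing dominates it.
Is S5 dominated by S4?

S4 vs S5: S4 is worse on highway distance (17 vs 2), so it does not dominate S5.

No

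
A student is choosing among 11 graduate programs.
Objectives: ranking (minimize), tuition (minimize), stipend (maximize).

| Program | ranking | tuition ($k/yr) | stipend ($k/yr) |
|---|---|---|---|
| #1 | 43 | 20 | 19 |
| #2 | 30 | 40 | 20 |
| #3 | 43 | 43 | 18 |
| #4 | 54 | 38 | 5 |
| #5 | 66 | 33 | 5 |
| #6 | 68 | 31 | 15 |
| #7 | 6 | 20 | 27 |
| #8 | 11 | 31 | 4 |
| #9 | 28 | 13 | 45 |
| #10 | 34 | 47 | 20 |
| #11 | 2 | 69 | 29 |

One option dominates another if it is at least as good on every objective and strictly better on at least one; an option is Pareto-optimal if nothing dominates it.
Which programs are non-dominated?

#1: dominated by #7 (ranking 6≤43, tuition 20≤20, stipend 27≥19).
#2: dominated by #7 (ranking 6≤30, tuition 20≤40, stipend 27≥20).
#3: dominated by #1 (ranking 43≤43, tuition 20≤43, stipend 19≥18).
#4: dominated by #1 (ranking 43≤54, tuition 20≤38, stipend 19≥5).
#5: dominated by #1 (ranking 43≤66, tuition 20≤33, stipend 19≥5).
#6: dominated by #1 (ranking 43≤68, tuition 20≤31, stipend 19≥15).
#7: not dominated.
#8: dominated by #7 (ranking 6≤11, tuition 20≤31, stipend 27≥4).
#9: not dominated (best tuition).
#10: dominated by #2 (ranking 30≤34, tuition 40≤47, stipend 20≥20).
#11: not dominated (best ranking).

#7, #9, #11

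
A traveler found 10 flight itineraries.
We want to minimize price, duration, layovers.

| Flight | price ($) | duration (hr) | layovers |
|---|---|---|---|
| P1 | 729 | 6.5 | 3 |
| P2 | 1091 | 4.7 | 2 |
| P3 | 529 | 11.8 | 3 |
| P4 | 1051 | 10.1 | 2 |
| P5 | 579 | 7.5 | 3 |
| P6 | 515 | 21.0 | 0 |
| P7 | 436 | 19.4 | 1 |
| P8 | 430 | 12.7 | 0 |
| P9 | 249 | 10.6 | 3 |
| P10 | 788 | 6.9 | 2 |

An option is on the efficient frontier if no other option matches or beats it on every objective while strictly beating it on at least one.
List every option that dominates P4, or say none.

P10: price 788≤1051, duration 6.9≤10.1, layovers 2≤2 — dominates P4.
Others (P1, P2, P3, P5, P6, P7, P8, P9) are each worse than P4 on at least one objective.

P10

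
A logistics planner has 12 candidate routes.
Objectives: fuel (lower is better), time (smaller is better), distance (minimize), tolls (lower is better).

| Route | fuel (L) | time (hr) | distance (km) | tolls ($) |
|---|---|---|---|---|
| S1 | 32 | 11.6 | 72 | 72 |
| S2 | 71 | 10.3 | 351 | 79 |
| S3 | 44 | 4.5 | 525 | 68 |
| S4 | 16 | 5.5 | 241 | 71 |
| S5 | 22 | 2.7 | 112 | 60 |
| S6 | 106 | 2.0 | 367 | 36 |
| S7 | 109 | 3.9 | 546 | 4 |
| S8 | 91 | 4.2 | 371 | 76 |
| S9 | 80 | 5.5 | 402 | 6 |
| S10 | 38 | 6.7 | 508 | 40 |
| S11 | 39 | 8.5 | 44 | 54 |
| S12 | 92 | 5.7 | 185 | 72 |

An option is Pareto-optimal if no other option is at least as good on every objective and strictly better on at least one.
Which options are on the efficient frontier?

S1: not dominated.
S2: dominated by S4 (fuel 16≤71, time 5.5≤10.3, distance 241≤351, tolls 71≤79).
S3: dominated by S5 (fuel 22≤44, time 2.7≤4.5, distance 112≤525, tolls 60≤68).
S4: not dominated (best fuel).
S5: not dominated.
S6: not dominated (best time).
S7: not dominated (best tolls).
S8: dominated by S5 (fuel 22≤91, time 2.7≤4.2, distance 112≤371, tolls 60≤76).
S9: not dominated.
S10: not dominated.
S11: not dominated (best distance).
S12: dominated by S5 (fuel 22≤92, time 2.7≤5.7, distance 112≤185, tolls 60≤72).

S1, S4, S5, S6, S7, S9, S10, S11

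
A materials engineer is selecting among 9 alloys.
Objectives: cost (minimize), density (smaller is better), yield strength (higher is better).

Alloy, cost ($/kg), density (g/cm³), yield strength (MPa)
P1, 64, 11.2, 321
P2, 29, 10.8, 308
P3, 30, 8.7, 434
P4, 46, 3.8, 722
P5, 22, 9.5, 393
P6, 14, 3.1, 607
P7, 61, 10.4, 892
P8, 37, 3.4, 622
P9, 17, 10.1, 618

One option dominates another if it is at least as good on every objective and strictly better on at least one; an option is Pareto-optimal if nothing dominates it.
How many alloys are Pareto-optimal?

P1: dominated by P3 (cost 30≤64, density 8.7≤11.2, yield strength 434≥321).
P2: dominated by P5 (cost 22≤29, density 9.5≤10.8, yield strength 393≥308).
P3: dominated by P6 (cost 14≤30, density 3.1≤8.7, yield strength 607≥434).
P4: not dominated.
P5: dominated by P6 (cost 14≤22, density 3.1≤9.5, yield strength 607≥393).
P6: not dominated (best cost).
P7: not dominated (best yield strength).
P8: not dominated.
P9: not dominated.
Pareto-optimal: P4, P6, P7, P8, P9 → 5.

5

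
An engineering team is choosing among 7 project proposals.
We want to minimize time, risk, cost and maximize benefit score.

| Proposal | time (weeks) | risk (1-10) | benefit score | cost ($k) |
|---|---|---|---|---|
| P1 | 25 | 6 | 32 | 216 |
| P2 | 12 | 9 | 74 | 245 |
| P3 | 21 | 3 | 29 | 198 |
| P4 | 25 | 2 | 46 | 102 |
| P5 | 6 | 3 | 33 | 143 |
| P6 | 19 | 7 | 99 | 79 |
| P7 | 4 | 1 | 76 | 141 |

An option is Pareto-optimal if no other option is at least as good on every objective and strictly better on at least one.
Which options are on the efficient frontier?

P1: dominated by P4 (time 25≤25, risk 2≤6, benefit score 46≥32, cost 102≤216).
P2: dominated by P7 (time 4≤12, risk 1≤9, benefit score 76≥74, cost 141≤245).
P3: dominated by P5 (time 6≤21, risk 3≤3, benefit score 33≥29, cost 143≤198).
P4: not dominated.
P5: dominated by P7 (time 4≤6, risk 1≤3, benefit score 76≥33, cost 141≤143).
P6: not dominated (best benefit score).
P7: not dominated (best time).

P4, P6, P7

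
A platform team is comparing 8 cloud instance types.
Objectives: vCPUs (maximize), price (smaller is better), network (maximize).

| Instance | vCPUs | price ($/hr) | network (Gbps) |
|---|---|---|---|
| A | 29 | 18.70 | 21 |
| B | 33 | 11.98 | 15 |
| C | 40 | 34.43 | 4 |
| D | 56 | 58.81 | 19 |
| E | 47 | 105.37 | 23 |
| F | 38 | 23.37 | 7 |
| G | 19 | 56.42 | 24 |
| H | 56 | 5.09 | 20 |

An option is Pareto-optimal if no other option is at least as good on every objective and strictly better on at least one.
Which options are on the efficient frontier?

A: not dominated.
B: dominated by H (vCPUs 56≥33, price 5.09≤11.98, network 20≥15).
C: dominated by H (vCPUs 56≥40, price 5.09≤34.43, network 20≥4).
D: dominated by H (vCPUs 56≥56, price 5.09≤58.81, network 20≥19).
E: not dominated.
F: dominated by H (vCPUs 56≥38, price 5.09≤23.37, network 20≥7).
G: not dominated (best network).
H: not dominated (best price).

A, E, G, H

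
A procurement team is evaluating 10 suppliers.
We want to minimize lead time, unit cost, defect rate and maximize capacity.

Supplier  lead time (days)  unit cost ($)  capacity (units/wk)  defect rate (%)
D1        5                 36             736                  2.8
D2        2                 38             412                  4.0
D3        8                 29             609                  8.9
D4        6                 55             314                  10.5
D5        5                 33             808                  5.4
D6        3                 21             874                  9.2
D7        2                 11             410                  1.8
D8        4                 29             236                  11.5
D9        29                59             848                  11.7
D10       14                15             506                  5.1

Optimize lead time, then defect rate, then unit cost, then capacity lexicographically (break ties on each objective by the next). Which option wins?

D7

First minimize lead time: best is 2, kept {D2, D7}.
Then minimize defect rate: best is 1.8, kept {D7}.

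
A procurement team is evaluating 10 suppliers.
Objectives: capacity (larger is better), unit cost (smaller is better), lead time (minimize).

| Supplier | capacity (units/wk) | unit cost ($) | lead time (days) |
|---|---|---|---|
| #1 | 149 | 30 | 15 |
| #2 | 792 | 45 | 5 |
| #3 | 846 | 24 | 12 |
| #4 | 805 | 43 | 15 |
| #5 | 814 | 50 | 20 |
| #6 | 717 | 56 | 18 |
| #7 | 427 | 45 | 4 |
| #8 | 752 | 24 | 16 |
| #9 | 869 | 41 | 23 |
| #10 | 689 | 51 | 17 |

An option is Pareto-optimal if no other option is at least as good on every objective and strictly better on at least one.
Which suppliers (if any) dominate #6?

#2, #3, #4, #8

#2: capacity 792≥717, unit cost 45≤56, lead time 5≤18 — dominates #6.
#3: capacity 846≥717, unit cost 24≤56, lead time 12≤18 — dominates #6.
#4: capacity 805≥717, unit cost 43≤56, lead time 15≤18 — dominates #6.
#8: capacity 752≥717, unit cost 24≤56, lead time 16≤18 — dominates #6.
Others (#1, #5, #7, #9, #10) are each worse than #6 on at least one objective.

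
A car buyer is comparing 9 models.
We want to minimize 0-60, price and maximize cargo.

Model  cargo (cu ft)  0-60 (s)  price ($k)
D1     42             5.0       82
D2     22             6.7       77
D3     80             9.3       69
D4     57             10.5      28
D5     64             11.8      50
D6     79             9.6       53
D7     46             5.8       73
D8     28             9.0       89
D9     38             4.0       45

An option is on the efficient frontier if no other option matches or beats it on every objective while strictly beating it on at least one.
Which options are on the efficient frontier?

D1, D3, D4, D5, D6, D7, D9

D1: not dominated.
D2: dominated by D7 (cargo 46≥22, 0-60 5.8≤6.7, price 73≤77).
D3: not dominated (best cargo).
D4: not dominated (best price).
D5: not dominated.
D6: not dominated.
D7: not dominated.
D8: dominated by D1 (cargo 42≥28, 0-60 5.0≤9.0, price 82≤89).
D9: not dominated (best 0-60).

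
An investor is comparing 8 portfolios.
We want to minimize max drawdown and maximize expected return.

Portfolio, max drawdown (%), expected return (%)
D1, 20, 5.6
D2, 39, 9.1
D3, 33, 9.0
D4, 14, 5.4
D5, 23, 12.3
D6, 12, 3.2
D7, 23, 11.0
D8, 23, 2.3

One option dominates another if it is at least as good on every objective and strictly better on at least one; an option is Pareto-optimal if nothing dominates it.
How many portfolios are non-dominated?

4

D1: not dominated.
D2: dominated by D5 (max drawdown 23≤39, expected return 12.3≥9.1).
D3: dominated by D5 (max drawdown 23≤33, expected return 12.3≥9.0).
D4: not dominated.
D5: not dominated (best expected return).
D6: not dominated (best max drawdown).
D7: dominated by D5 (max drawdown 23≤23, expected return 12.3≥11.0).
D8: dominated by D1 (max drawdown 20≤23, expected return 5.6≥2.3).
Pareto-optimal: D1, D4, D5, D6 → 4.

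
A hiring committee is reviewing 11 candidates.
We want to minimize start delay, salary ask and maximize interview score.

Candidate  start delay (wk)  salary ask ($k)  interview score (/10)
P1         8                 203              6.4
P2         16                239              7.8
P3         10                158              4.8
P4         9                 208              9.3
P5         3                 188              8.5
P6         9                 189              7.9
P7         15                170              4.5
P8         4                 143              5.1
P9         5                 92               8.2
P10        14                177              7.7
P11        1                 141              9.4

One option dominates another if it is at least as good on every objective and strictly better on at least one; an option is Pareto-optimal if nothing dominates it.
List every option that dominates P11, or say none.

none

P1: worse on start delay (8 vs 1).
P2: worse on start delay (16 vs 1).
P3: worse on start delay (10 vs 1).
P4: worse on start delay (9 vs 1).
P5: worse on start delay (3 vs 1).
P6: worse on start delay (9 vs 1).
P7: worse on start delay (15 vs 1).
P8: worse on start delay (4 vs 1).
P9: worse on start delay (5 vs 1).
P10: worse on start delay (14 vs 1).
No option dominates P11.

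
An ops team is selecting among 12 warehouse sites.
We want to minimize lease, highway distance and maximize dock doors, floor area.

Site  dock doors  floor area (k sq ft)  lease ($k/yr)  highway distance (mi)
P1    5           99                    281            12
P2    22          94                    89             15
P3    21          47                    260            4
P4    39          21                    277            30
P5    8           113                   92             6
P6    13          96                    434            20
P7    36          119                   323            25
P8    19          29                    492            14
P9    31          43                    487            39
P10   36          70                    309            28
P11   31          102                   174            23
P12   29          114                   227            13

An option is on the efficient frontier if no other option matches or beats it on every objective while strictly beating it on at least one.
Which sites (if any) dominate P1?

P5: dock doors 8≥5, floor area 113≥99, lease 92≤281, highway distance 6≤12 — dominates P1.
Others (P2, P3, P4, P6, P7, P8, P9, P10, P11, P12) are each worse than P1 on at least one objective.

P5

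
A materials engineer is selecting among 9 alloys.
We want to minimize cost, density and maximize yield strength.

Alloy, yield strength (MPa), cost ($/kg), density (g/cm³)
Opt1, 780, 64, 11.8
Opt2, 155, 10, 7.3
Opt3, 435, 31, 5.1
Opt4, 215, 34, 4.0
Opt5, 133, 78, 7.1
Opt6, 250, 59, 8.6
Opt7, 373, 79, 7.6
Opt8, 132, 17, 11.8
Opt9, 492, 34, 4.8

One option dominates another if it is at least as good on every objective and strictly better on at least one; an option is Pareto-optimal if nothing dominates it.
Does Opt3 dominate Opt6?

Opt3 vs Opt6: yield strength 435≥250, cost 31≤59, density 5.1≤8.6 — Opt3 is at least as good on every objective with at least one strict improvement.

Yes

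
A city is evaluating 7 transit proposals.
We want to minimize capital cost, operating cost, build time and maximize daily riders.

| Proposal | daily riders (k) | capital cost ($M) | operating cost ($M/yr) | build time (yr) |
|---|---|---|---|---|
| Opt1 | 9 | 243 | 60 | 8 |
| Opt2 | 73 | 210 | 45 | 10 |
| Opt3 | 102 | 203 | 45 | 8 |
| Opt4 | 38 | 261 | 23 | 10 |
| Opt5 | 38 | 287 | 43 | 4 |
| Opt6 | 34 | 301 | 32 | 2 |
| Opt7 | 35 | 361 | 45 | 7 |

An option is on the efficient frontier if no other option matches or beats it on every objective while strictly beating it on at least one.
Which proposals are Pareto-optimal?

Opt1: dominated by Opt3 (daily riders 102≥9, capital cost 203≤243, operating cost 45≤60, build time 8≤8).
Opt2: dominated by Opt3 (daily riders 102≥73, capital cost 203≤210, operating cost 45≤45, build time 8≤10).
Opt3: not dominated (best daily riders).
Opt4: not dominated (best operating cost).
Opt5: not dominated.
Opt6: not dominated (best build time).
Opt7: dominated by Opt5 (daily riders 38≥35, capital cost 287≤361, operating cost 43≤45, build time 4≤7).

Opt3, Opt4, Opt5, Opt6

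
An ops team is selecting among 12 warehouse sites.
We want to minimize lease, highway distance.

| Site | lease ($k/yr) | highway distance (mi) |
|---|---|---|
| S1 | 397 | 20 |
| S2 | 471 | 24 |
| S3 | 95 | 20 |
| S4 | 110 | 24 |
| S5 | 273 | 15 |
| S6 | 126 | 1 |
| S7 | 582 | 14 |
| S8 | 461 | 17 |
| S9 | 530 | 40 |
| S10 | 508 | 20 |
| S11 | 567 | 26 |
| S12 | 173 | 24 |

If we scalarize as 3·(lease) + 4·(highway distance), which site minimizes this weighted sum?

S1: 3·397 + 4·20 = 1271
S2: 3·471 + 4·24 = 1509
S3: 3·95 + 4·20 = 365
S4: 3·110 + 4·24 = 426
S5: 3·273 + 4·15 = 879
S6: 3·126 + 4·1 = 382
S7: 3·582 + 4·14 = 1802
S8: 3·461 + 4·17 = 1451
S9: 3·530 + 4·40 = 1750
S10: 3·508 + 4·20 = 1604
S11: 3·567 + 4·26 = 1805
S12: 3·173 + 4·24 = 615
Lowest: S3 at 365.

S3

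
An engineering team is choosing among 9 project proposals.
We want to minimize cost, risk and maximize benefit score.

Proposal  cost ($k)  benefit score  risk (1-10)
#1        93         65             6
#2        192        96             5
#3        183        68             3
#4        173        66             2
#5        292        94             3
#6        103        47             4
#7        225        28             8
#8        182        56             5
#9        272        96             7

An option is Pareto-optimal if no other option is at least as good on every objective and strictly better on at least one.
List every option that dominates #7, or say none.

#1: cost 93≤225, benefit score 65≥28, risk 6≤8 — dominates #7.
#2: cost 192≤225, benefit score 96≥28, risk 5≤8 — dominates #7.
#3: cost 183≤225, benefit score 68≥28, risk 3≤8 — dominates #7.
#4: cost 173≤225, benefit score 66≥28, risk 2≤8 — dominates #7.
#6: cost 103≤225, benefit score 47≥28, risk 4≤8 — dominates #7.
#8: cost 182≤225, benefit score 56≥28, risk 5≤8 — dominates #7.
Others (#5, #9) are each worse than #7 on at least one objective.

#1, #2, #3, #4, #6, #8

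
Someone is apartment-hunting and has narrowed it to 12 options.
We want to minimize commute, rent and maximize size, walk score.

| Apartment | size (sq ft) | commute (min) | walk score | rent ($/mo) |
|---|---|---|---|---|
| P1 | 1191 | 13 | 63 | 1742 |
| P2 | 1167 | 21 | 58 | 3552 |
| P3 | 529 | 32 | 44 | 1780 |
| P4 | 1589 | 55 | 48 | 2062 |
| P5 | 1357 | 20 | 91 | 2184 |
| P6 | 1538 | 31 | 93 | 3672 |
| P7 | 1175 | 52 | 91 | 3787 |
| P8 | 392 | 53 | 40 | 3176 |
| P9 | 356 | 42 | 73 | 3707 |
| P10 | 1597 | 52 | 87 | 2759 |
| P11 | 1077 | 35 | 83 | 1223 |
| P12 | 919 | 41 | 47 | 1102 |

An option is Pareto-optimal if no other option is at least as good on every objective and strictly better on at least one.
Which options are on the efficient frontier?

P1: not dominated (best commute).
P2: dominated by P1 (size 1191≥1167, commute 13≤21, walk score 63≥58, rent 1742≤3552).
P3: dominated by P1 (size 1191≥529, commute 13≤32, walk score 63≥44, rent 1742≤1780).
P4: not dominated.
P5: not dominated.
P6: not dominated (best walk score).
P7: dominated by P5 (size 1357≥1175, commute 20≤52, walk score 91≥91, rent 2184≤3787).
P8: dominated by P1 (size 1191≥392, commute 13≤53, walk score 63≥40, rent 1742≤3176).
P9: dominated by P5 (size 1357≥356, commute 20≤42, walk score 91≥73, rent 2184≤3707).
P10: not dominated (best size).
P11: not dominated.
P12: not dominated (best rent).

P1, P4, P5, P6, P10, P11, P12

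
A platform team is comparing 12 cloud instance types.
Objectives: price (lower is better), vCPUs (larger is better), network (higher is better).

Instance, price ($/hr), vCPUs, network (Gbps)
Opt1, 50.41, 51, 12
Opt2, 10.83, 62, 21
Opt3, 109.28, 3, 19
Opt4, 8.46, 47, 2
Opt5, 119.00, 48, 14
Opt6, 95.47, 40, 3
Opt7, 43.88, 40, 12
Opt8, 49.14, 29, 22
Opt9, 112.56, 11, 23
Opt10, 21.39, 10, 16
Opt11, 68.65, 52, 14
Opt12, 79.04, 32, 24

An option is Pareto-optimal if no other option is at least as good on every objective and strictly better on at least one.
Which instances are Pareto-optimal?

Opt2, Opt4, Opt8, Opt12

Opt1: dominated by Opt2 (price 10.83≤50.41, vCPUs 62≥51, network 21≥12).
Opt2: not dominated (best vCPUs).
Opt3: dominated by Opt2 (price 10.83≤109.28, vCPUs 62≥3, network 21≥19).
Opt4: not dominated (best price).
Opt5: dominated by Opt2 (price 10.83≤119.00, vCPUs 62≥48, network 21≥14).
Opt6: dominated by Opt1 (price 50.41≤95.47, vCPUs 51≥40, network 12≥3).
Opt7: dominated by Opt2 (price 10.83≤43.88, vCPUs 62≥40, network 21≥12).
Opt8: not dominated.
Opt9: dominated by Opt12 (price 79.04≤112.56, vCPUs 32≥11, network 24≥23).
Opt10: dominated by Opt2 (price 10.83≤21.39, vCPUs 62≥10, network 21≥16).
Opt11: dominated by Opt2 (price 10.83≤68.65, vCPUs 62≥52, network 21≥14).
Opt12: not dominated (best network).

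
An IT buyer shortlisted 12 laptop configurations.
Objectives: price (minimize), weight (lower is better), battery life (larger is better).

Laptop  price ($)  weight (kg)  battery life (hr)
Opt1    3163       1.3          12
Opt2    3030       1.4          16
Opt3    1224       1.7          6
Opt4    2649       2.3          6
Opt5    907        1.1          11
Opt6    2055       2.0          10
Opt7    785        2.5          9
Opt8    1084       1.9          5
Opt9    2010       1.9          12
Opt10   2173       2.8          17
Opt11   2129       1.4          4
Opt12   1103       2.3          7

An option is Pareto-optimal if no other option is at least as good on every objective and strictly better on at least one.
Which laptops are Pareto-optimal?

Opt1, Opt2, Opt5, Opt7, Opt9, Opt10

Opt1: not dominated.
Opt2: not dominated.
Opt3: dominated by Opt5 (price 907≤1224, weight 1.1≤1.7, battery life 11≥6).
Opt4: dominated by Opt3 (price 1224≤2649, weight 1.7≤2.3, battery life 6≥6).
Opt5: not dominated (best weight).
Opt6: dominated by Opt5 (price 907≤2055, weight 1.1≤2.0, battery life 11≥10).
Opt7: not dominated (best price).
Opt8: dominated by Opt5 (price 907≤1084, weight 1.1≤1.9, battery life 11≥5).
Opt9: not dominated.
Opt10: not dominated (best battery life).
Opt11: dominated by Opt5 (price 907≤2129, weight 1.1≤1.4, battery life 11≥4).
Opt12: dominated by Opt5 (price 907≤1103, weight 1.1≤2.3, battery life 11≥7).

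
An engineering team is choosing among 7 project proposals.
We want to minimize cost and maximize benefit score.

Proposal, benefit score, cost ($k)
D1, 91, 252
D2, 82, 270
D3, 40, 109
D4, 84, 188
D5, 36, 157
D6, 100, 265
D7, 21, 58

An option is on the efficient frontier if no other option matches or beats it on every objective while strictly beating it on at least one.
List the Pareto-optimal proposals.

D1, D3, D4, D6, D7

D1: not dominated.
D2: dominated by D1 (benefit score 91≥82, cost 252≤270).
D3: not dominated.
D4: not dominated.
D5: dominated by D3 (benefit score 40≥36, cost 109≤157).
D6: not dominated (best benefit score).
D7: not dominated (best cost).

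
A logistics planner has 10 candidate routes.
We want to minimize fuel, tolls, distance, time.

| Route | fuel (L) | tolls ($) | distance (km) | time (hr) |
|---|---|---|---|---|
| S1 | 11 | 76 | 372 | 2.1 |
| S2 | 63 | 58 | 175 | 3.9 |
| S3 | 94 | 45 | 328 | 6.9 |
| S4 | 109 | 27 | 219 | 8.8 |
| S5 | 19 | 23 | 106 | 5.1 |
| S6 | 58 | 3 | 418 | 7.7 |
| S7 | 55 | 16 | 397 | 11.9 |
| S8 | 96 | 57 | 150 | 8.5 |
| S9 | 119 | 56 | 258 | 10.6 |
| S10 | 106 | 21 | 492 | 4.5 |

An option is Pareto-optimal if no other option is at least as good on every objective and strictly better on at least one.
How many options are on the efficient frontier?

6

S1: not dominated (best fuel).
S2: not dominated.
S3: dominated by S5 (fuel 19≤94, tolls 23≤45, distance 106≤328, time 5.1≤6.9).
S4: dominated by S5 (fuel 19≤109, tolls 23≤27, distance 106≤219, time 5.1≤8.8).
S5: not dominated (best distance).
S6: not dominated (best tolls).
S7: not dominated.
S8: dominated by S5 (fuel 19≤96, tolls 23≤57, distance 106≤150, time 5.1≤8.5).
S9: dominated by S4 (fuel 109≤119, tolls 27≤56, distance 219≤258, time 8.8≤10.6).
S10: not dominated.
Pareto-optimal: S1, S2, S5, S6, S7, S10 → 6.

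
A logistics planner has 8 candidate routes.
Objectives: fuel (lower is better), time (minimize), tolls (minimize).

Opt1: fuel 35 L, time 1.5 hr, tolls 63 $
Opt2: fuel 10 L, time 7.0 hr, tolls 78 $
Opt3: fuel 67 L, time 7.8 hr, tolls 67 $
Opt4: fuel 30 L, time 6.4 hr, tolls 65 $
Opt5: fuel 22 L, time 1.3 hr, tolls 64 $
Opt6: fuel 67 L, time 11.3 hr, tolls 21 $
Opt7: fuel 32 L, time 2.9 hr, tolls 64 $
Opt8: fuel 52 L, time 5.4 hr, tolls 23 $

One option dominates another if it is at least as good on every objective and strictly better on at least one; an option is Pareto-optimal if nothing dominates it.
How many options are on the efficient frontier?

Opt1: not dominated.
Opt2: not dominated (best fuel).
Opt3: dominated by Opt1 (fuel 35≤67, time 1.5≤7.8, tolls 63≤67).
Opt4: dominated by Opt5 (fuel 22≤30, time 1.3≤6.4, tolls 64≤65).
Opt5: not dominated (best time).
Opt6: not dominated (best tolls).
Opt7: dominated by Opt5 (fuel 22≤32, time 1.3≤2.9, tolls 64≤64).
Opt8: not dominated.
Pareto-optimal: Opt1, Opt2, Opt5, Opt6, Opt8 → 5.

5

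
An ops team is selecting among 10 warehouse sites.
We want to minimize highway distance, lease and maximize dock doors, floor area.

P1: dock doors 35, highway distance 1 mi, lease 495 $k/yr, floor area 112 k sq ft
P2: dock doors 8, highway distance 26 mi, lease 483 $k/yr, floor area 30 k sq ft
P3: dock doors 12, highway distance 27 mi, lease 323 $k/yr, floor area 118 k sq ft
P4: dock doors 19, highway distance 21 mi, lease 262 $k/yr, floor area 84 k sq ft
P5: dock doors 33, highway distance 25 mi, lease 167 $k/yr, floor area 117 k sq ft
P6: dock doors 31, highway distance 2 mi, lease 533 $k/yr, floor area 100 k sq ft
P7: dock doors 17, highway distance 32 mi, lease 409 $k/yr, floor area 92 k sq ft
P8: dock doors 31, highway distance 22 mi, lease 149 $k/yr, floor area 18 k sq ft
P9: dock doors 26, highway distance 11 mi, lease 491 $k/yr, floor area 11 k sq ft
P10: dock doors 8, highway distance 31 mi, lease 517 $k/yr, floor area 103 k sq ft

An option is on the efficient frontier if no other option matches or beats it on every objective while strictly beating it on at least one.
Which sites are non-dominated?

P1: not dominated (best dock doors).
P2: dominated by P4 (dock doors 19≥8, highway distance 21≤26, lease 262≤483, floor area 84≥30).
P3: not dominated (best floor area).
P4: not dominated.
P5: not dominated.
P6: dominated by P1 (dock doors 35≥31, highway distance 1≤2, lease 495≤533, floor area 112≥100).
P7: dominated by P5 (dock doors 33≥17, highway distance 25≤32, lease 167≤409, floor area 117≥92).
P8: not dominated (best lease).
P9: not dominated.
P10: dominated by P1 (dock doors 35≥8, highway distance 1≤31, lease 495≤517, floor area 112≥103).

P1, P3, P4, P5, P8, P9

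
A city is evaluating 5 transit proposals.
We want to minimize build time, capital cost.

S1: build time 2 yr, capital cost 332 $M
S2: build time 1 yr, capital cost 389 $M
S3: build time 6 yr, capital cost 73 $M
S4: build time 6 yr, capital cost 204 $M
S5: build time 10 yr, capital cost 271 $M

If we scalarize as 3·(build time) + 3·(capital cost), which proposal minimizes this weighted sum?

S3

S1: 3·2 + 3·332 = 1002
S2: 3·1 + 3·389 = 1170
S3: 3·6 + 3·73 = 237
S4: 3·6 + 3·204 = 630
S5: 3·10 + 3·271 = 843
Lowest: S3 at 237.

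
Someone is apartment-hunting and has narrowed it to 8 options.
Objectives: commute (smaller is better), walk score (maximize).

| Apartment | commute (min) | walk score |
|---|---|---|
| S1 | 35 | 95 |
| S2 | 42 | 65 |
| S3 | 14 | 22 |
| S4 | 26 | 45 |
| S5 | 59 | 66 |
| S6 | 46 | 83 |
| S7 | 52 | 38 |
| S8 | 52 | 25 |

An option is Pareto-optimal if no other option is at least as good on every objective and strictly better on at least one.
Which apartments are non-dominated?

S1: not dominated (best walk score).
S2: dominated by S1 (commute 35≤42, walk score 95≥65).
S3: not dominated (best commute).
S4: not dominated.
S5: dominated by S1 (commute 35≤59, walk score 95≥66).
S6: dominated by S1 (commute 35≤46, walk score 95≥83).
S7: dominated by S1 (commute 35≤52, walk score 95≥38).
S8: dominated by S1 (commute 35≤52, walk score 95≥25).

S1, S3, S4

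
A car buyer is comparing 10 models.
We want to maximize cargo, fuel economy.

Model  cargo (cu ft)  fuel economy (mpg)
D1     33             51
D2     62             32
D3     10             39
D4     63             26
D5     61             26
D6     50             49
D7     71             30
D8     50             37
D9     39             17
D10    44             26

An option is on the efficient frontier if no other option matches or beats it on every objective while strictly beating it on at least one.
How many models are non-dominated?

4

D1: not dominated (best fuel economy).
D2: not dominated.
D3: dominated by D1 (cargo 33≥10, fuel economy 51≥39).
D4: dominated by D7 (cargo 71≥63, fuel economy 30≥26).
D5: dominated by D2 (cargo 62≥61, fuel economy 32≥26).
D6: not dominated.
D7: not dominated (best cargo).
D8: dominated by D6 (cargo 50≥50, fuel economy 49≥37).
D9: dominated by D2 (cargo 62≥39, fuel economy 32≥17).
D10: dominated by D2 (cargo 62≥44, fuel economy 32≥26).
Pareto-optimal: D1, D2, D6, D7 → 4.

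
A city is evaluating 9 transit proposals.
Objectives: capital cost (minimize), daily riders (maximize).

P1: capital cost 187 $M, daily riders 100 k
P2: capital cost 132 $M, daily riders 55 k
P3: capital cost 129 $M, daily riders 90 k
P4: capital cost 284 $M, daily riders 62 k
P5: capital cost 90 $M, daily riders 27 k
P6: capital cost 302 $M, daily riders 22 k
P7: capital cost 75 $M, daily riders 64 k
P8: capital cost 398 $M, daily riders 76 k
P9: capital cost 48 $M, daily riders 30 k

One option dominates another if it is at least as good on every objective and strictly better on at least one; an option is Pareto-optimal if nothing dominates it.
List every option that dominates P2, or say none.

P3, P7

P3: capital cost 129≤132, daily riders 90≥55 — dominates P2.
P7: capital cost 75≤132, daily riders 64≥55 — dominates P2.
Others (P1, P4, P5, P6, P8, P9) are each worse than P2 on at least one objective.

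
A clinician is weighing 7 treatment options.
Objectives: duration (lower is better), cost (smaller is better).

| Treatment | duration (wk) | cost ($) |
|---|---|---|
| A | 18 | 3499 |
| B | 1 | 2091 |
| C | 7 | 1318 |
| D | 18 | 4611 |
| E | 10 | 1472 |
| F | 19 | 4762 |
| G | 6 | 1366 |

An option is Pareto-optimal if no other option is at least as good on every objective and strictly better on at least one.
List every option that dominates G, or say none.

none

A: worse on duration (18 vs 6).
B: worse on cost (2091 vs 1366).
C: worse on duration (7 vs 6).
D: worse on duration (18 vs 6).
E: worse on duration (10 vs 6).
F: worse on duration (19 vs 6).
No option dominates G.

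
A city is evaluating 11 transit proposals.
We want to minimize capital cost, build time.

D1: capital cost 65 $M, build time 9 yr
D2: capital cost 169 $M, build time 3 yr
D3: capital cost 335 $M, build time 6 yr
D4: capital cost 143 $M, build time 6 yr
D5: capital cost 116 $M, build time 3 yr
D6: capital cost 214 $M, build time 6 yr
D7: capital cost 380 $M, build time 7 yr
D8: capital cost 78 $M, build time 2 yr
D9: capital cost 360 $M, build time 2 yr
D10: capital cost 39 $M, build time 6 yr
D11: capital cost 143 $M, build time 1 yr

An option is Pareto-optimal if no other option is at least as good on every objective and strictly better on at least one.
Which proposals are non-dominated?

D8, D10, D11

D1: dominated by D10 (capital cost 39≤65, build time 6≤9).
D2: dominated by D5 (capital cost 116≤169, build time 3≤3).
D3: dominated by D2 (capital cost 169≤335, build time 3≤6).
D4: dominated by D5 (capital cost 116≤143, build time 3≤6).
D5: dominated by D8 (capital cost 78≤116, build time 2≤3).
D6: dominated by D2 (capital cost 169≤214, build time 3≤6).
D7: dominated by D2 (capital cost 169≤380, build time 3≤7).
D8: not dominated.
D9: dominated by D8 (capital cost 78≤360, build time 2≤2).
D10: not dominated (best capital cost).
D11: not dominated (best build time).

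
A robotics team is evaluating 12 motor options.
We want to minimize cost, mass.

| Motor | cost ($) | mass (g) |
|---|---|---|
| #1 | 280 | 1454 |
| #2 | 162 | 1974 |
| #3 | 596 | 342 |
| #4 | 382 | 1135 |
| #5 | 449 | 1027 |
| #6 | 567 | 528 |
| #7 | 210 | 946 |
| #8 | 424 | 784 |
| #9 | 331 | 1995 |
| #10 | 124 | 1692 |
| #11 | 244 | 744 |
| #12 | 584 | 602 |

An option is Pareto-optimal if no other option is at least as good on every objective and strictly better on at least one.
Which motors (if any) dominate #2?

#10

#10: cost 124≤162, mass 1692≤1974 — dominates #2.
Others (#1, #3, #4, #5, #6, #7, #8, #9, #11, #12) are each worse than #2 on at least one objective.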